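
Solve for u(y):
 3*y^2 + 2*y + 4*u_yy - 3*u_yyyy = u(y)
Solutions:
 u(y) = C1*exp(-y) + C2*exp(y) + C3*exp(-sqrt(3)*y/3) + C4*exp(sqrt(3)*y/3) + 3*y^2 + 2*y + 24


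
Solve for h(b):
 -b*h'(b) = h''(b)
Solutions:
 h(b) = C1 + C2*erf(sqrt(2)*b/2)


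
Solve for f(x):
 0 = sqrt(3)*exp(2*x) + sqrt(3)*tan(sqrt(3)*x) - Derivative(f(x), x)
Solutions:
 f(x) = C1 + sqrt(3)*exp(2*x)/2 - log(cos(sqrt(3)*x))


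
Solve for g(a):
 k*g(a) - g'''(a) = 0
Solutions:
 g(a) = C1*exp(a*k^(1/3)) + C2*exp(a*k^(1/3)*(-1 + sqrt(3)*I)/2) + C3*exp(-a*k^(1/3)*(1 + sqrt(3)*I)/2)


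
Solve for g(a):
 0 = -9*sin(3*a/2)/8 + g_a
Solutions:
 g(a) = C1 - 3*cos(3*a/2)/4


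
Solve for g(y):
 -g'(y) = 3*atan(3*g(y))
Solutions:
 Integral(1/atan(3*_y), (_y, g(y))) = C1 - 3*y


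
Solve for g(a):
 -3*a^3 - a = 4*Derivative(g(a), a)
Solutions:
 g(a) = C1 - 3*a^4/16 - a^2/8


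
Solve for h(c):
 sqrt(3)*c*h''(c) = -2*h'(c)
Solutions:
 h(c) = C1 + C2*c^(1 - 2*sqrt(3)/3)


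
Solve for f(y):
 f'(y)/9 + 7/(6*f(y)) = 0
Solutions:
 f(y) = -sqrt(C1 - 21*y)
 f(y) = sqrt(C1 - 21*y)


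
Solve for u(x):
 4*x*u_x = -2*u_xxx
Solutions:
 u(x) = C1 + Integral(C2*airyai(-2^(1/3)*x) + C3*airybi(-2^(1/3)*x), x)


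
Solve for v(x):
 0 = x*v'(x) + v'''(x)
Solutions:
 v(x) = C1 + Integral(C2*airyai(-x) + C3*airybi(-x), x)


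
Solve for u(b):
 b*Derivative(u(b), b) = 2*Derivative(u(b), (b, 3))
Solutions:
 u(b) = C1 + Integral(C2*airyai(2^(2/3)*b/2) + C3*airybi(2^(2/3)*b/2), b)


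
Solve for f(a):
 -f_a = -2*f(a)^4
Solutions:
 f(a) = (-1/(C1 + 6*a))^(1/3)
 f(a) = (-1/(C1 + 2*a))^(1/3)*(-3^(2/3) - 3*3^(1/6)*I)/6
 f(a) = (-1/(C1 + 2*a))^(1/3)*(-3^(2/3) + 3*3^(1/6)*I)/6


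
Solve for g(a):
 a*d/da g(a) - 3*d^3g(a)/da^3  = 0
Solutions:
 g(a) = C1 + Integral(C2*airyai(3^(2/3)*a/3) + C3*airybi(3^(2/3)*a/3), a)


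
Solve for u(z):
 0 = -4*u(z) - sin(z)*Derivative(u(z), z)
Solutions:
 u(z) = C1*(cos(z)^2 + 2*cos(z) + 1)/(cos(z)^2 - 2*cos(z) + 1)


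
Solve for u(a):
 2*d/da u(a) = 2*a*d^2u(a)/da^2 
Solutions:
 u(a) = C1 + C2*a^2


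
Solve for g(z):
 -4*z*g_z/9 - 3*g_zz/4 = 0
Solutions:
 g(z) = C1 + C2*erf(2*sqrt(6)*z/9)


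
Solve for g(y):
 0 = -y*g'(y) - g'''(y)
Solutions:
 g(y) = C1 + Integral(C2*airyai(-y) + C3*airybi(-y), y)


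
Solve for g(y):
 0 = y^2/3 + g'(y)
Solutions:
 g(y) = C1 - y^3/9


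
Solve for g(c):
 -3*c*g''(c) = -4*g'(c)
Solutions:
 g(c) = C1 + C2*c^(7/3)


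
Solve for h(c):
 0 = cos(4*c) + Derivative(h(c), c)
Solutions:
 h(c) = C1 - sin(4*c)/4


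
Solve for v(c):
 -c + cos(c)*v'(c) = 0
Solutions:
 v(c) = C1 + Integral(c/cos(c), c)


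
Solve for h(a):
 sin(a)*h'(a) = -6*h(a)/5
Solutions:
 h(a) = C1*(cos(a) + 1)^(3/5)/(cos(a) - 1)^(3/5)


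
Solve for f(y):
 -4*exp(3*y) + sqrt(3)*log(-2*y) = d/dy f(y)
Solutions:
 f(y) = C1 + sqrt(3)*y*log(-y) + sqrt(3)*y*(-1 + log(2)) - 4*exp(3*y)/3


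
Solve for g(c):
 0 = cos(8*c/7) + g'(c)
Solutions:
 g(c) = C1 - 7*sin(8*c/7)/8


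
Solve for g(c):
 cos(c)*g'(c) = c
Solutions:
 g(c) = C1 + Integral(c/cos(c), c)


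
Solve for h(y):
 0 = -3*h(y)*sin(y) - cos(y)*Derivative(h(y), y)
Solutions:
 h(y) = C1*cos(y)^3


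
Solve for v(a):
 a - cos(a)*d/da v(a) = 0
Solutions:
 v(a) = C1 + Integral(a/cos(a), a)


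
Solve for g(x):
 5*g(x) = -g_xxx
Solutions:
 g(x) = C3*exp(-5^(1/3)*x) + (C1*sin(sqrt(3)*5^(1/3)*x/2) + C2*cos(sqrt(3)*5^(1/3)*x/2))*exp(5^(1/3)*x/2)


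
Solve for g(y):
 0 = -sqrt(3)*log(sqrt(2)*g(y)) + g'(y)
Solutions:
 -2*sqrt(3)*Integral(1/(2*log(_y) + log(2)), (_y, g(y)))/3 = C1 - y


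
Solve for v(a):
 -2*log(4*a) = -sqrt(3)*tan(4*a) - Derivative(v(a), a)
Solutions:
 v(a) = C1 + 2*a*log(a) - 2*a + 4*a*log(2) + sqrt(3)*log(cos(4*a))/4


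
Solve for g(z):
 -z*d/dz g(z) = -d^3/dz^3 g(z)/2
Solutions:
 g(z) = C1 + Integral(C2*airyai(2^(1/3)*z) + C3*airybi(2^(1/3)*z), z)


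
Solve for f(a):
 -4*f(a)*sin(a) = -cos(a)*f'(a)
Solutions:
 f(a) = C1/cos(a)^4


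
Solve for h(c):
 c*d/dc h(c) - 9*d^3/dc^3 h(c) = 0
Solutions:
 h(c) = C1 + Integral(C2*airyai(3^(1/3)*c/3) + C3*airybi(3^(1/3)*c/3), c)


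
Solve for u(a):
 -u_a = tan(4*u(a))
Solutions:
 u(a) = -asin(C1*exp(-4*a))/4 + pi/4
 u(a) = asin(C1*exp(-4*a))/4


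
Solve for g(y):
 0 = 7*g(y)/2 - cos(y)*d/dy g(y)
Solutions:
 g(y) = C1*(sin(y) + 1)^(7/4)/(sin(y) - 1)^(7/4)


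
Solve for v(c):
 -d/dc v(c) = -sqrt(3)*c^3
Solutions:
 v(c) = C1 + sqrt(3)*c^4/4


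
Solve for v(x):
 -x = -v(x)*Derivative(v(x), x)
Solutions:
 v(x) = -sqrt(C1 + x^2)
 v(x) = sqrt(C1 + x^2)


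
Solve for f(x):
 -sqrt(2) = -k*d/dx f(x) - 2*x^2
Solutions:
 f(x) = C1 - 2*x^3/(3*k) + sqrt(2)*x/k


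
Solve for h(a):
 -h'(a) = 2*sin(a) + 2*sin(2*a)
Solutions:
 h(a) = C1 + 2*cos(a) + cos(2*a)


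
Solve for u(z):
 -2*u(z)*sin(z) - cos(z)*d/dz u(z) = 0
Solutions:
 u(z) = C1*cos(z)^2


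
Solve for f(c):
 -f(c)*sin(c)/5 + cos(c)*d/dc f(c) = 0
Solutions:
 f(c) = C1/cos(c)^(1/5)


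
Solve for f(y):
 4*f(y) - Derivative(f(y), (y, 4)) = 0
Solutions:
 f(y) = C1*exp(-sqrt(2)*y) + C2*exp(sqrt(2)*y) + C3*sin(sqrt(2)*y) + C4*cos(sqrt(2)*y)


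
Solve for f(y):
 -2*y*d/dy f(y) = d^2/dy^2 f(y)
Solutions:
 f(y) = C1 + C2*erf(y)


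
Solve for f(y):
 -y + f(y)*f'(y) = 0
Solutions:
 f(y) = -sqrt(C1 + y^2)
 f(y) = sqrt(C1 + y^2)


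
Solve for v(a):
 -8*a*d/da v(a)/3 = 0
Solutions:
 v(a) = C1


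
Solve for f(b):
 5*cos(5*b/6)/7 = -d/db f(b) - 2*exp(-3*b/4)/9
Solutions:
 f(b) = C1 - 6*sin(5*b/6)/7 + 8*exp(-3*b/4)/27


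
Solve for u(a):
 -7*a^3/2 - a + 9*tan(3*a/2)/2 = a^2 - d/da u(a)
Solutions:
 u(a) = C1 + 7*a^4/8 + a^3/3 + a^2/2 + 3*log(cos(3*a/2))


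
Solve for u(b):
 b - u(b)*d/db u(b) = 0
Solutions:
 u(b) = -sqrt(C1 + b^2)
 u(b) = sqrt(C1 + b^2)


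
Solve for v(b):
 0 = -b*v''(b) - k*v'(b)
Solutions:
 v(b) = C1 + b^(1 - re(k))*(C2*sin(log(b)*Abs(im(k))) + C3*cos(log(b)*im(k)))


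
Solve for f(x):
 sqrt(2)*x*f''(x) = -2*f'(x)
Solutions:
 f(x) = C1 + C2*x^(1 - sqrt(2))


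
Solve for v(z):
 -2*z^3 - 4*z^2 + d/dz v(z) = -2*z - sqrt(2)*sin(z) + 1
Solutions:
 v(z) = C1 + z^4/2 + 4*z^3/3 - z^2 + z + sqrt(2)*cos(z)


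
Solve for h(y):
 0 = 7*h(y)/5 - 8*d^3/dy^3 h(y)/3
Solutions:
 h(y) = C3*exp(21^(1/3)*5^(2/3)*y/10) + (C1*sin(3^(5/6)*5^(2/3)*7^(1/3)*y/20) + C2*cos(3^(5/6)*5^(2/3)*7^(1/3)*y/20))*exp(-21^(1/3)*5^(2/3)*y/20)


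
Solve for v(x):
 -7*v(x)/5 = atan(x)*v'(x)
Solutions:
 v(x) = C1*exp(-7*Integral(1/atan(x), x)/5)


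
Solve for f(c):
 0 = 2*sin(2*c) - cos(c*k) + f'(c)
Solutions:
 f(c) = C1 + cos(2*c) + sin(c*k)/k


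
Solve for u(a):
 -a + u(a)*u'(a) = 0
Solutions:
 u(a) = -sqrt(C1 + a^2)
 u(a) = sqrt(C1 + a^2)


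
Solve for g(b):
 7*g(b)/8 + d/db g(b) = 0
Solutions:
 g(b) = C1*exp(-7*b/8)


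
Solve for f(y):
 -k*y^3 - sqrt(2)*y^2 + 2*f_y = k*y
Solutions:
 f(y) = C1 + k*y^4/8 + k*y^2/4 + sqrt(2)*y^3/6


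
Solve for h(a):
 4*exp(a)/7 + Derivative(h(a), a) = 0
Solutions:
 h(a) = C1 - 4*exp(a)/7


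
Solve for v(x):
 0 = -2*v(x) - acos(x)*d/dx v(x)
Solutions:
 v(x) = C1*exp(-2*Integral(1/acos(x), x))


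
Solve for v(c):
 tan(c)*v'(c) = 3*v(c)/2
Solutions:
 v(c) = C1*sin(c)^(3/2)


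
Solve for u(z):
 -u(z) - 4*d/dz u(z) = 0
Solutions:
 u(z) = C1*exp(-z/4)


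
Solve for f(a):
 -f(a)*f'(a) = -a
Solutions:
 f(a) = -sqrt(C1 + a^2)
 f(a) = sqrt(C1 + a^2)


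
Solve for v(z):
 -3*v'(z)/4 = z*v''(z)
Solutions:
 v(z) = C1 + C2*z^(1/4)


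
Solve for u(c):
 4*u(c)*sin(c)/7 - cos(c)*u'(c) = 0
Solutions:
 u(c) = C1/cos(c)^(4/7)


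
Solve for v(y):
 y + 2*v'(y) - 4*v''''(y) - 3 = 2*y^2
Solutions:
 v(y) = C1 + C4*exp(2^(2/3)*y/2) + y^3/3 - y^2/4 + 3*y/2 + (C2*sin(2^(2/3)*sqrt(3)*y/4) + C3*cos(2^(2/3)*sqrt(3)*y/4))*exp(-2^(2/3)*y/4)


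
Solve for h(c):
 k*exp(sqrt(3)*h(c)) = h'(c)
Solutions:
 h(c) = sqrt(3)*(2*log(-1/(C1 + c*k)) - log(3))/6


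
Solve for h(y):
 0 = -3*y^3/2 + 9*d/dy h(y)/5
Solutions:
 h(y) = C1 + 5*y^4/24


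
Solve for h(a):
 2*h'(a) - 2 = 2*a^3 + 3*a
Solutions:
 h(a) = C1 + a^4/4 + 3*a^2/4 + a


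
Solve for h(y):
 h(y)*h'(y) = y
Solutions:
 h(y) = -sqrt(C1 + y^2)
 h(y) = sqrt(C1 + y^2)


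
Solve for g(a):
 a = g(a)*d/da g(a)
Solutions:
 g(a) = -sqrt(C1 + a^2)
 g(a) = sqrt(C1 + a^2)


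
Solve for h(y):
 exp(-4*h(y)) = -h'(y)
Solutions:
 h(y) = log(-I*(C1 - 4*y)^(1/4))
 h(y) = log(I*(C1 - 4*y)^(1/4))
 h(y) = log(-(C1 - 4*y)^(1/4))
 h(y) = log(C1 - 4*y)/4


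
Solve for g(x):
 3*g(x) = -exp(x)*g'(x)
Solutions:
 g(x) = C1*exp(3*exp(-x))


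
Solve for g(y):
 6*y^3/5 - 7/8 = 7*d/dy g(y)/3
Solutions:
 g(y) = C1 + 9*y^4/70 - 3*y/8


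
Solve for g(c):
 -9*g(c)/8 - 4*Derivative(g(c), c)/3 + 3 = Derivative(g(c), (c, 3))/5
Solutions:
 g(c) = C1*exp(10^(1/3)*c*(-32*5^(1/3)/(243 + sqrt(140969))^(1/3) + 2^(1/3)*(243 + sqrt(140969))^(1/3))/24)*sin(10^(1/3)*sqrt(3)*c*(32*5^(1/3)/(243 + sqrt(140969))^(1/3) + 2^(1/3)*(243 + sqrt(140969))^(1/3))/24) + C2*exp(10^(1/3)*c*(-32*5^(1/3)/(243 + sqrt(140969))^(1/3) + 2^(1/3)*(243 + sqrt(140969))^(1/3))/24)*cos(10^(1/3)*sqrt(3)*c*(32*5^(1/3)/(243 + sqrt(140969))^(1/3) + 2^(1/3)*(243 + sqrt(140969))^(1/3))/24) + C3*exp(-10^(1/3)*c*(-32*5^(1/3)/(243 + sqrt(140969))^(1/3) + 2^(1/3)*(243 + sqrt(140969))^(1/3))/12) + 8/3


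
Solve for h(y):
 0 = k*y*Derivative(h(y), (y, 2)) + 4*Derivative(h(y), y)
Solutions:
 h(y) = C1 + y^(((re(k) - 4)*re(k) + im(k)^2)/(re(k)^2 + im(k)^2))*(C2*sin(4*log(y)*Abs(im(k))/(re(k)^2 + im(k)^2)) + C3*cos(4*log(y)*im(k)/(re(k)^2 + im(k)^2)))


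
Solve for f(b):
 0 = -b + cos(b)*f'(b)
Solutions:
 f(b) = C1 + Integral(b/cos(b), b)


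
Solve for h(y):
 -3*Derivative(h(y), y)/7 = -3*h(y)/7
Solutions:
 h(y) = C1*exp(y)


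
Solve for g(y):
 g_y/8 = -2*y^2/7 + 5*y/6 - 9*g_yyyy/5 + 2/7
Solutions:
 g(y) = C1 + C4*exp(-15^(1/3)*y/6) - 16*y^3/21 + 10*y^2/3 + 16*y/7 + (C2*sin(3^(5/6)*5^(1/3)*y/12) + C3*cos(3^(5/6)*5^(1/3)*y/12))*exp(15^(1/3)*y/12)


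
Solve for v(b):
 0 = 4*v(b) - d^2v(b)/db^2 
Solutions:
 v(b) = C1*exp(-2*b) + C2*exp(2*b)


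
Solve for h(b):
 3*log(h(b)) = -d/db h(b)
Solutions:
 li(h(b)) = C1 - 3*b


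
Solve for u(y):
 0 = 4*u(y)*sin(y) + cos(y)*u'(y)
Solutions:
 u(y) = C1*cos(y)^4


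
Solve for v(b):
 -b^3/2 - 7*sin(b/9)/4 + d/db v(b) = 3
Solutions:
 v(b) = C1 + b^4/8 + 3*b - 63*cos(b/9)/4


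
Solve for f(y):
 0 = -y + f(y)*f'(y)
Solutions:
 f(y) = -sqrt(C1 + y^2)
 f(y) = sqrt(C1 + y^2)


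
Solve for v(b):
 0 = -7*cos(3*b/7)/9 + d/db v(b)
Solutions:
 v(b) = C1 + 49*sin(3*b/7)/27


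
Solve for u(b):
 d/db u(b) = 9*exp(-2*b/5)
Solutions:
 u(b) = C1 - 45*exp(-2*b/5)/2


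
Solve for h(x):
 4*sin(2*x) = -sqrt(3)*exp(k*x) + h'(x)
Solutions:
 h(x) = C1 - 2*cos(2*x) + sqrt(3)*exp(k*x)/k


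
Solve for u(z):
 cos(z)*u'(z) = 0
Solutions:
 u(z) = C1


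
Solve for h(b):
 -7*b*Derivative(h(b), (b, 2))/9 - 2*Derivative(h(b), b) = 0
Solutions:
 h(b) = C1 + C2/b^(11/7)


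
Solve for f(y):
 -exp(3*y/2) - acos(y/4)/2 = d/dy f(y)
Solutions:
 f(y) = C1 - y*acos(y/4)/2 + sqrt(16 - y^2)/2 - 2*exp(3*y/2)/3


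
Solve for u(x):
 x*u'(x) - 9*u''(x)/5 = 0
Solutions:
 u(x) = C1 + C2*erfi(sqrt(10)*x/6)


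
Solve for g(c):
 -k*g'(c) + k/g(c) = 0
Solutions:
 g(c) = -sqrt(C1 + 2*c)
 g(c) = sqrt(C1 + 2*c)


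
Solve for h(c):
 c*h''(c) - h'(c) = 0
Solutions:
 h(c) = C1 + C2*c^2


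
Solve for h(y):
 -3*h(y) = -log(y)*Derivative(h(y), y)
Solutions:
 h(y) = C1*exp(3*li(y))


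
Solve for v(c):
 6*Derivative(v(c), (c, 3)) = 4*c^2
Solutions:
 v(c) = C1 + C2*c + C3*c^2 + c^5/90


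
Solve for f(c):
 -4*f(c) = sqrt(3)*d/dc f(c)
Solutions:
 f(c) = C1*exp(-4*sqrt(3)*c/3)


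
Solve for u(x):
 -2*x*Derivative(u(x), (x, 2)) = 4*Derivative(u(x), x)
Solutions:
 u(x) = C1 + C2/x


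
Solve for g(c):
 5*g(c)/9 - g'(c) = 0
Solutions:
 g(c) = C1*exp(5*c/9)


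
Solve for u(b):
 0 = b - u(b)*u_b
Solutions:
 u(b) = -sqrt(C1 + b^2)
 u(b) = sqrt(C1 + b^2)


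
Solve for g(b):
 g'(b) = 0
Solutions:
 g(b) = C1


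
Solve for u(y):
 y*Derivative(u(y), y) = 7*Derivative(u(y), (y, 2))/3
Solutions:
 u(y) = C1 + C2*erfi(sqrt(42)*y/14)


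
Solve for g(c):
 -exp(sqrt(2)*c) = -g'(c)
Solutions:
 g(c) = C1 + sqrt(2)*exp(sqrt(2)*c)/2


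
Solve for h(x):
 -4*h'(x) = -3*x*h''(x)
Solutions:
 h(x) = C1 + C2*x^(7/3)


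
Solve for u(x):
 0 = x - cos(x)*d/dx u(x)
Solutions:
 u(x) = C1 + Integral(x/cos(x), x)


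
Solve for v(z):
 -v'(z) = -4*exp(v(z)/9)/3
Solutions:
 v(z) = 9*log(-1/(C1 + 4*z)) + 27*log(3)


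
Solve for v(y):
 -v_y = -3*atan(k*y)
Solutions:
 v(y) = C1 + 3*Piecewise((y*atan(k*y) - log(k^2*y^2 + 1)/(2*k), Ne(k, 0)), (0, True))


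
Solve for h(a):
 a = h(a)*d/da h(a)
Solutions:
 h(a) = -sqrt(C1 + a^2)
 h(a) = sqrt(C1 + a^2)


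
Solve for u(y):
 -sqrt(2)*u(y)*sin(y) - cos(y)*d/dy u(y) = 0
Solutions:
 u(y) = C1*cos(y)^(sqrt(2))


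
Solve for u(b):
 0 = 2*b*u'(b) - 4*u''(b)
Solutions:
 u(b) = C1 + C2*erfi(b/2)


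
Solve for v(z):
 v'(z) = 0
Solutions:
 v(z) = C1


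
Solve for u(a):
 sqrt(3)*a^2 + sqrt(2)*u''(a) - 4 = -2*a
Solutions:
 u(a) = C1 + C2*a - sqrt(6)*a^4/24 - sqrt(2)*a^3/6 + sqrt(2)*a^2


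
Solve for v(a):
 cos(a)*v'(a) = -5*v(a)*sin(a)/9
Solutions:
 v(a) = C1*cos(a)^(5/9)


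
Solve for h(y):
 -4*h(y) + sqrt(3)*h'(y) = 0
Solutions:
 h(y) = C1*exp(4*sqrt(3)*y/3)


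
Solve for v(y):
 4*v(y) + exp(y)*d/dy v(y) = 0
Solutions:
 v(y) = C1*exp(4*exp(-y))


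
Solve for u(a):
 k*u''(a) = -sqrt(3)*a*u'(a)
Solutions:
 u(a) = C1 + C2*sqrt(k)*erf(sqrt(2)*3^(1/4)*a*sqrt(1/k)/2)


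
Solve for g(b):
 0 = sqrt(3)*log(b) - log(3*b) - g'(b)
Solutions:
 g(b) = C1 - b*log(b) + sqrt(3)*b*log(b) - sqrt(3)*b - b*log(3) + b


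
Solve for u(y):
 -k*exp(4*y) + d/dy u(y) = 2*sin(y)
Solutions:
 u(y) = C1 + k*exp(4*y)/4 - 2*cos(y)


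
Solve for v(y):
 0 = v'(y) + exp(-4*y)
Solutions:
 v(y) = C1 + exp(-4*y)/4


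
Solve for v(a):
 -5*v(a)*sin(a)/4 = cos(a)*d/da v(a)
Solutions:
 v(a) = C1*cos(a)^(5/4)


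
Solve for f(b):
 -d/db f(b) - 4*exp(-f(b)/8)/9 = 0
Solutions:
 f(b) = 8*log(C1 - b/18)


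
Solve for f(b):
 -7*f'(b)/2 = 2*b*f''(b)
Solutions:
 f(b) = C1 + C2/b^(3/4)


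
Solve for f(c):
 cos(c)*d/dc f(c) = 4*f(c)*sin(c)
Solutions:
 f(c) = C1/cos(c)^4


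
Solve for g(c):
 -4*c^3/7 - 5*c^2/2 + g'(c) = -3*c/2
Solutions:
 g(c) = C1 + c^4/7 + 5*c^3/6 - 3*c^2/4


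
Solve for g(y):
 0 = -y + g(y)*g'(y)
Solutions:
 g(y) = -sqrt(C1 + y^2)
 g(y) = sqrt(C1 + y^2)


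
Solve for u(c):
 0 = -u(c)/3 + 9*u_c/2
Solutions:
 u(c) = C1*exp(2*c/27)


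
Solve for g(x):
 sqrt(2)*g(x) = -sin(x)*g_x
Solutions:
 g(x) = C1*(cos(x) + 1)^(sqrt(2)/2)/(cos(x) - 1)^(sqrt(2)/2)


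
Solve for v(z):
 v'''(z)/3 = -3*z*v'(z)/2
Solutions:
 v(z) = C1 + Integral(C2*airyai(-6^(2/3)*z/2) + C3*airybi(-6^(2/3)*z/2), z)


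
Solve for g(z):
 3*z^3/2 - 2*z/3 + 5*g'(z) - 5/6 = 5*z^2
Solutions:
 g(z) = C1 - 3*z^4/40 + z^3/3 + z^2/15 + z/6


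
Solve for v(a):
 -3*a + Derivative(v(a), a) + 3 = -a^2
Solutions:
 v(a) = C1 - a^3/3 + 3*a^2/2 - 3*a


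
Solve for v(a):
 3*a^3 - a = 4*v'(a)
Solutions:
 v(a) = C1 + 3*a^4/16 - a^2/8


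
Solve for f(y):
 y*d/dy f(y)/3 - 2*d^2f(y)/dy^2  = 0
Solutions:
 f(y) = C1 + C2*erfi(sqrt(3)*y/6)


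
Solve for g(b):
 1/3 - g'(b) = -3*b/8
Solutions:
 g(b) = C1 + 3*b^2/16 + b/3


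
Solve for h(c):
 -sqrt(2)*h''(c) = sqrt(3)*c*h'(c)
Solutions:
 h(c) = C1 + C2*erf(6^(1/4)*c/2)


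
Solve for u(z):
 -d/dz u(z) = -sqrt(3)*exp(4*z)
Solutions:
 u(z) = C1 + sqrt(3)*exp(4*z)/4


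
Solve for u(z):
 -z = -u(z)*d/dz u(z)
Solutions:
 u(z) = -sqrt(C1 + z^2)
 u(z) = sqrt(C1 + z^2)


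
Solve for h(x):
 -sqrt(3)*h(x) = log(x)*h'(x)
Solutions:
 h(x) = C1*exp(-sqrt(3)*li(x))


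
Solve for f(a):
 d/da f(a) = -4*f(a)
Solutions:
 f(a) = C1*exp(-4*a)


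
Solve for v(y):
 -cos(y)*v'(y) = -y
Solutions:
 v(y) = C1 + Integral(y/cos(y), y)


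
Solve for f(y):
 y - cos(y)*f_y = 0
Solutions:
 f(y) = C1 + Integral(y/cos(y), y)


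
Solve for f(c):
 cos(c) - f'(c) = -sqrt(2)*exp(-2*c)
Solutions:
 f(c) = C1 + sin(c) - sqrt(2)*exp(-2*c)/2


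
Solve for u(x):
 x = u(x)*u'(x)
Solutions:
 u(x) = -sqrt(C1 + x^2)
 u(x) = sqrt(C1 + x^2)


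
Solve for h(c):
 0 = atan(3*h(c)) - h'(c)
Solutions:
 Integral(1/atan(3*_y), (_y, h(c))) = C1 + c


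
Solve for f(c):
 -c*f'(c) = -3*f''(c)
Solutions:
 f(c) = C1 + C2*erfi(sqrt(6)*c/6)


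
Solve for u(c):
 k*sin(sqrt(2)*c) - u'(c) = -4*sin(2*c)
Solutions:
 u(c) = C1 - sqrt(2)*k*cos(sqrt(2)*c)/2 - 2*cos(2*c)


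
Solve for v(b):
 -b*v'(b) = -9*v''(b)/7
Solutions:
 v(b) = C1 + C2*erfi(sqrt(14)*b/6)


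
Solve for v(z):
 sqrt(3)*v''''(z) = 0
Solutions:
 v(z) = C1 + C2*z + C3*z^2 + C4*z^3


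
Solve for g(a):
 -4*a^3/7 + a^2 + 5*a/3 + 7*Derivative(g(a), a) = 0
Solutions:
 g(a) = C1 + a^4/49 - a^3/21 - 5*a^2/42


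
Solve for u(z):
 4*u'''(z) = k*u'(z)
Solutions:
 u(z) = C1 + C2*exp(-sqrt(k)*z/2) + C3*exp(sqrt(k)*z/2)


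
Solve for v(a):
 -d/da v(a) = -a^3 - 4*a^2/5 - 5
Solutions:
 v(a) = C1 + a^4/4 + 4*a^3/15 + 5*a


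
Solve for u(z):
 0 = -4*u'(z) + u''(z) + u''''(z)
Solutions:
 u(z) = C1 + C2*exp(z*(-3*(2 + sqrt(327)/9)^(1/3) + (2 + sqrt(327)/9)^(-1/3))/6)*sin(sqrt(3)*z*((2 + sqrt(327)/9)^(-1/3) + 3*(2 + sqrt(327)/9)^(1/3))/6) + C3*exp(z*(-3*(2 + sqrt(327)/9)^(1/3) + (2 + sqrt(327)/9)^(-1/3))/6)*cos(sqrt(3)*z*((2 + sqrt(327)/9)^(-1/3) + 3*(2 + sqrt(327)/9)^(1/3))/6) + C4*exp(z*(-1/(3*(2 + sqrt(327)/9)^(1/3)) + (2 + sqrt(327)/9)^(1/3)))


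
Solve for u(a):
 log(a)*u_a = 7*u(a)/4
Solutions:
 u(a) = C1*exp(7*li(a)/4)


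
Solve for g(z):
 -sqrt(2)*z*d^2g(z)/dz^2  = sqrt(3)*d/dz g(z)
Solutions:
 g(z) = C1 + C2*z^(1 - sqrt(6)/2)


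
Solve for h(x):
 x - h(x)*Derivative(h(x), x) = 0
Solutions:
 h(x) = -sqrt(C1 + x^2)
 h(x) = sqrt(C1 + x^2)


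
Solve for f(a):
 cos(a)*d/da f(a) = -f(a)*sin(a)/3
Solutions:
 f(a) = C1*cos(a)^(1/3)


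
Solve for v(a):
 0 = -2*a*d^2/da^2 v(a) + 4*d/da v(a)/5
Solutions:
 v(a) = C1 + C2*a^(7/5)


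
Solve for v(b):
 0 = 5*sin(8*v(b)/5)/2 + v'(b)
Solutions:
 5*b/2 + 5*log(cos(8*v(b)/5) - 1)/16 - 5*log(cos(8*v(b)/5) + 1)/16 = C1


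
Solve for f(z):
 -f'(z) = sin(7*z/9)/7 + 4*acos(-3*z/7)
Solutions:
 f(z) = C1 - 4*z*acos(-3*z/7) - 4*sqrt(49 - 9*z^2)/3 + 9*cos(7*z/9)/49


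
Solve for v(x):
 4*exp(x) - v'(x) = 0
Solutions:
 v(x) = C1 + 4*exp(x)


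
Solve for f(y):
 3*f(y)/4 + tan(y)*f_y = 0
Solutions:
 f(y) = C1/sin(y)^(3/4)


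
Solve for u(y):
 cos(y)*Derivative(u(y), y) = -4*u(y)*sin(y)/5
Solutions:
 u(y) = C1*cos(y)^(4/5)


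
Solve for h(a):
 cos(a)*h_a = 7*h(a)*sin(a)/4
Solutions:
 h(a) = C1/cos(a)^(7/4)


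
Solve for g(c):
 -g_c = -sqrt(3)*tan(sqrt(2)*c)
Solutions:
 g(c) = C1 - sqrt(6)*log(cos(sqrt(2)*c))/2


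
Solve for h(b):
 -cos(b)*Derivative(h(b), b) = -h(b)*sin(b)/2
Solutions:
 h(b) = C1/sqrt(cos(b))


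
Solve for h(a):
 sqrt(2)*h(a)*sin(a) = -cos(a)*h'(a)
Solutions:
 h(a) = C1*cos(a)^(sqrt(2))


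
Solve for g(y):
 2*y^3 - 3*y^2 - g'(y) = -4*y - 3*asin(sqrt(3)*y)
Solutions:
 g(y) = C1 + y^4/2 - y^3 + 2*y^2 + 3*y*asin(sqrt(3)*y) + sqrt(3)*sqrt(1 - 3*y^2)


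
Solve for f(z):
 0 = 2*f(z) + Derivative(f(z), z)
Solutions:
 f(z) = C1*exp(-2*z)


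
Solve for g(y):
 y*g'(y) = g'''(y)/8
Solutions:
 g(y) = C1 + Integral(C2*airyai(2*y) + C3*airybi(2*y), y)


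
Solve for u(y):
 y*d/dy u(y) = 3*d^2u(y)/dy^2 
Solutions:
 u(y) = C1 + C2*erfi(sqrt(6)*y/6)


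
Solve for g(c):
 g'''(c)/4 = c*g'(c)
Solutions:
 g(c) = C1 + Integral(C2*airyai(2^(2/3)*c) + C3*airybi(2^(2/3)*c), c)


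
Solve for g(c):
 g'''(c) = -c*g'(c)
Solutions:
 g(c) = C1 + Integral(C2*airyai(-c) + C3*airybi(-c), c)


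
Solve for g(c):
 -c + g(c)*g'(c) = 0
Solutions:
 g(c) = -sqrt(C1 + c^2)
 g(c) = sqrt(C1 + c^2)


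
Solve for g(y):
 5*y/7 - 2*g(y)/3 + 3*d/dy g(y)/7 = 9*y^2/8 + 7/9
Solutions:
 g(y) = C1*exp(14*y/9) - 27*y^2/16 - 123*y/112 - 8809/4704


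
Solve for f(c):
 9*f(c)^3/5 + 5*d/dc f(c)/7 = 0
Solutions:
 f(c) = -5*sqrt(2)*sqrt(-1/(C1 - 63*c))/2
 f(c) = 5*sqrt(2)*sqrt(-1/(C1 - 63*c))/2


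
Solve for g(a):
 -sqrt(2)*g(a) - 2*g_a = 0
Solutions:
 g(a) = C1*exp(-sqrt(2)*a/2)


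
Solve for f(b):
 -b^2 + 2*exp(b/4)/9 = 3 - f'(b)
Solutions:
 f(b) = C1 + b^3/3 + 3*b - 8*exp(b/4)/9


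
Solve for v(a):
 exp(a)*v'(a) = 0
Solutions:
 v(a) = C1


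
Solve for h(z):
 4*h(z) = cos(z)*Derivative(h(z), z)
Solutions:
 h(z) = C1*(sin(z)^2 + 2*sin(z) + 1)/(sin(z)^2 - 2*sin(z) + 1)


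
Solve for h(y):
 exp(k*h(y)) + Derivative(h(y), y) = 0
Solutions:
 h(y) = Piecewise((log(1/(C1*k + k*y))/k, Ne(k, 0)), (nan, True))
 h(y) = Piecewise((C1 - y, Eq(k, 0)), (nan, True))


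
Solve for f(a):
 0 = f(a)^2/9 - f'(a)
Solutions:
 f(a) = -9/(C1 + a)


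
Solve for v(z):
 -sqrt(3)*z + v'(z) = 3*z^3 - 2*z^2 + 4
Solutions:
 v(z) = C1 + 3*z^4/4 - 2*z^3/3 + sqrt(3)*z^2/2 + 4*z


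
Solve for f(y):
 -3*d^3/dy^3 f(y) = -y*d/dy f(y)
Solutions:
 f(y) = C1 + Integral(C2*airyai(3^(2/3)*y/3) + C3*airybi(3^(2/3)*y/3), y)


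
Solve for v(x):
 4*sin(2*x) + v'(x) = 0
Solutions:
 v(x) = C1 + 2*cos(2*x)


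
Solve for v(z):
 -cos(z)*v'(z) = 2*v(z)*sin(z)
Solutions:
 v(z) = C1*cos(z)^2


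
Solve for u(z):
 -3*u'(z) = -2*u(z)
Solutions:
 u(z) = C1*exp(2*z/3)


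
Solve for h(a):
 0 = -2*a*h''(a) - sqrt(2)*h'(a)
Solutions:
 h(a) = C1 + C2*a^(1 - sqrt(2)/2)


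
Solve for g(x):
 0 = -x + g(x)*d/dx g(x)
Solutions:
 g(x) = -sqrt(C1 + x^2)
 g(x) = sqrt(C1 + x^2)


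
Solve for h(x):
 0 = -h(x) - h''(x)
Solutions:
 h(x) = C1*sin(x) + C2*cos(x)


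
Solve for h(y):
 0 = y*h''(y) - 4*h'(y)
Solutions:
 h(y) = C1 + C2*y^5


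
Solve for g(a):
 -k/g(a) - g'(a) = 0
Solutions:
 g(a) = -sqrt(C1 - 2*a*k)
 g(a) = sqrt(C1 - 2*a*k)


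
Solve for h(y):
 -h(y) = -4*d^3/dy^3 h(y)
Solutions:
 h(y) = C3*exp(2^(1/3)*y/2) + (C1*sin(2^(1/3)*sqrt(3)*y/4) + C2*cos(2^(1/3)*sqrt(3)*y/4))*exp(-2^(1/3)*y/4)


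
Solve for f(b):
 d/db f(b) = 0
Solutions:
 f(b) = C1


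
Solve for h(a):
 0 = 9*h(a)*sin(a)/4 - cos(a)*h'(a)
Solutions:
 h(a) = C1/cos(a)^(9/4)


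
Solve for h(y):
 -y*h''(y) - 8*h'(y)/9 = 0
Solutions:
 h(y) = C1 + C2*y^(1/9)


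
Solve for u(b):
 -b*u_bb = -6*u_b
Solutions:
 u(b) = C1 + C2*b^7


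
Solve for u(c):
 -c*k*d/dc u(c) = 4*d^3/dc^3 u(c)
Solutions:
 u(c) = C1 + Integral(C2*airyai(2^(1/3)*c*(-k)^(1/3)/2) + C3*airybi(2^(1/3)*c*(-k)^(1/3)/2), c)


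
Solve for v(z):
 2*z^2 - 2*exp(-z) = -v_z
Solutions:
 v(z) = C1 - 2*z^3/3 - 2*exp(-z)


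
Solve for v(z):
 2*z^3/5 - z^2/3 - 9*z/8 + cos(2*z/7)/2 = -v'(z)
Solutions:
 v(z) = C1 - z^4/10 + z^3/9 + 9*z^2/16 - 7*sin(2*z/7)/4


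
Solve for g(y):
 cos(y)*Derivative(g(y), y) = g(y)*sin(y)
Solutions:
 g(y) = C1/cos(y)


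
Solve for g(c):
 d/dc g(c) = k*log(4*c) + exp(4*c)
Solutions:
 g(c) = C1 + c*k*log(c) + c*k*(-1 + 2*log(2)) + exp(4*c)/4


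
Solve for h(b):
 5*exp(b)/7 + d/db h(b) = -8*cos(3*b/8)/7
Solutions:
 h(b) = C1 - 5*exp(b)/7 - 64*sin(3*b/8)/21


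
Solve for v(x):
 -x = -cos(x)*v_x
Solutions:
 v(x) = C1 + Integral(x/cos(x), x)


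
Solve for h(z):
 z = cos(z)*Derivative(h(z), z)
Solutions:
 h(z) = C1 + Integral(z/cos(z), z)


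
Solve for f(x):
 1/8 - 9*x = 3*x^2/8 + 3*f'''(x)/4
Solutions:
 f(x) = C1 + C2*x + C3*x^2 - x^5/120 - x^4/2 + x^3/36


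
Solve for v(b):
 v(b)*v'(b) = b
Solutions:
 v(b) = -sqrt(C1 + b^2)
 v(b) = sqrt(C1 + b^2)


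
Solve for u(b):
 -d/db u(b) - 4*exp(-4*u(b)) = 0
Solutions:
 u(b) = log(-I*(C1 - 16*b)^(1/4))
 u(b) = log(I*(C1 - 16*b)^(1/4))
 u(b) = log(-(C1 - 16*b)^(1/4))
 u(b) = log(C1 - 16*b)/4


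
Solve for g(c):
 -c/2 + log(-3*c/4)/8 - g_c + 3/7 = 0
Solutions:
 g(c) = C1 - c^2/4 + c*log(-c)/8 + c*(-14*log(2) + 7*log(3) + 17)/56


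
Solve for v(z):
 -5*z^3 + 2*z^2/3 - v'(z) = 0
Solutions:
 v(z) = C1 - 5*z^4/4 + 2*z^3/9


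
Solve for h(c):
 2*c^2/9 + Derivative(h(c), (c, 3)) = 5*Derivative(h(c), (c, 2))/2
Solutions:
 h(c) = C1 + C2*c + C3*exp(5*c/2) + c^4/135 + 8*c^3/675 + 16*c^2/1125


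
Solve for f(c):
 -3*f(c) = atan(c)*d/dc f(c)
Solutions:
 f(c) = C1*exp(-3*Integral(1/atan(c), c))


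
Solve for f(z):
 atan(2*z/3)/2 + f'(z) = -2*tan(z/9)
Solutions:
 f(z) = C1 - z*atan(2*z/3)/2 + 3*log(4*z^2 + 9)/8 + 18*log(cos(z/9))


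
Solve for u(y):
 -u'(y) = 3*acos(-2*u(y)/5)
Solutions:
 Integral(1/acos(-2*_y/5), (_y, u(y))) = C1 - 3*y


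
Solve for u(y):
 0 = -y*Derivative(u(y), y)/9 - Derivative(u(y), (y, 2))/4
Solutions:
 u(y) = C1 + C2*erf(sqrt(2)*y/3)


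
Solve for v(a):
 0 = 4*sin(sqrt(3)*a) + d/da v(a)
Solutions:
 v(a) = C1 + 4*sqrt(3)*cos(sqrt(3)*a)/3


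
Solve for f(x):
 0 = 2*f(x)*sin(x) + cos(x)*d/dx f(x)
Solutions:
 f(x) = C1*cos(x)^2


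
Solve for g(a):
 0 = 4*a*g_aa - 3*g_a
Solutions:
 g(a) = C1 + C2*a^(7/4)


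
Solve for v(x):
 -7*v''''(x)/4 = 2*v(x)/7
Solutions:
 v(x) = (C1*sin(2^(1/4)*sqrt(7)*x/7) + C2*cos(2^(1/4)*sqrt(7)*x/7))*exp(-2^(1/4)*sqrt(7)*x/7) + (C3*sin(2^(1/4)*sqrt(7)*x/7) + C4*cos(2^(1/4)*sqrt(7)*x/7))*exp(2^(1/4)*sqrt(7)*x/7)


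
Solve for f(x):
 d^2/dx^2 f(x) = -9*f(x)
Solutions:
 f(x) = C1*sin(3*x) + C2*cos(3*x)


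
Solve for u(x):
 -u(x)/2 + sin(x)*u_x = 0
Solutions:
 u(x) = C1*(cos(x) - 1)^(1/4)/(cos(x) + 1)^(1/4)


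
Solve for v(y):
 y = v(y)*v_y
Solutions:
 v(y) = -sqrt(C1 + y^2)
 v(y) = sqrt(C1 + y^2)


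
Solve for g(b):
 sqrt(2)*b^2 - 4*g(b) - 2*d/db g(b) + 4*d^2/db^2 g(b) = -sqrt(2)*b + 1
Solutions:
 g(b) = C1*exp(b*(1 - sqrt(17))/4) + C2*exp(b*(1 + sqrt(17))/4) + sqrt(2)*b^2/4 - 1/4 + sqrt(2)/2


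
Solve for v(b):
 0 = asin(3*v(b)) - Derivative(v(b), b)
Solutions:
 Integral(1/asin(3*_y), (_y, v(b))) = C1 + b


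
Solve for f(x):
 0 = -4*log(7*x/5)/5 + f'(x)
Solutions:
 f(x) = C1 + 4*x*log(x)/5 - 4*x*log(5)/5 - 4*x/5 + 4*x*log(7)/5


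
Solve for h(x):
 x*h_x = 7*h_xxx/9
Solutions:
 h(x) = C1 + Integral(C2*airyai(21^(2/3)*x/7) + C3*airybi(21^(2/3)*x/7), x)


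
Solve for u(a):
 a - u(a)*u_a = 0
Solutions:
 u(a) = -sqrt(C1 + a^2)
 u(a) = sqrt(C1 + a^2)


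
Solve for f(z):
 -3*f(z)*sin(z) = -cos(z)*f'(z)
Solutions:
 f(z) = C1/cos(z)^3


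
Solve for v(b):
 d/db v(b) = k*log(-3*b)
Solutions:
 v(b) = C1 + b*k*log(-b) + b*k*(-1 + log(3))


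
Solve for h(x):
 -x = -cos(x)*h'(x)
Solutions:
 h(x) = C1 + Integral(x/cos(x), x)


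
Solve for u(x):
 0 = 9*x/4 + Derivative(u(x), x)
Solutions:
 u(x) = C1 - 9*x^2/8


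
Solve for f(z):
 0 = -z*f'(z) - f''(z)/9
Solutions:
 f(z) = C1 + C2*erf(3*sqrt(2)*z/2)


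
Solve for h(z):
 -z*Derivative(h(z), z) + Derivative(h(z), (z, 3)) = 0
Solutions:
 h(z) = C1 + Integral(C2*airyai(z) + C3*airybi(z), z)


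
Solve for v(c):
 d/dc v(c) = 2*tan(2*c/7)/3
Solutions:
 v(c) = C1 - 7*log(cos(2*c/7))/3


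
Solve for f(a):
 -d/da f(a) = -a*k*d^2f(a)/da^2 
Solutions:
 f(a) = C1 + a^(((re(k) + 1)*re(k) + im(k)^2)/(re(k)^2 + im(k)^2))*(C2*sin(log(a)*Abs(im(k))/(re(k)^2 + im(k)^2)) + C3*cos(log(a)*im(k)/(re(k)^2 + im(k)^2)))


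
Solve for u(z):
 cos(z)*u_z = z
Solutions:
 u(z) = C1 + Integral(z/cos(z), z)


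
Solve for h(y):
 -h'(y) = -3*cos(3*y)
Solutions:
 h(y) = C1 + sin(3*y)


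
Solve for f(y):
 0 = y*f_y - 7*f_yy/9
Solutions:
 f(y) = C1 + C2*erfi(3*sqrt(14)*y/14)


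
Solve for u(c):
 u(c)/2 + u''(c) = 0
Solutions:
 u(c) = C1*sin(sqrt(2)*c/2) + C2*cos(sqrt(2)*c/2)


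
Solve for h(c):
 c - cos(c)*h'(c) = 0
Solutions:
 h(c) = C1 + Integral(c/cos(c), c)


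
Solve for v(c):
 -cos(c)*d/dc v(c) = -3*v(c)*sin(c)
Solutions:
 v(c) = C1/cos(c)^3


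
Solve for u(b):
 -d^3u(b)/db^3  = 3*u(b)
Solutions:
 u(b) = C3*exp(-3^(1/3)*b) + (C1*sin(3^(5/6)*b/2) + C2*cos(3^(5/6)*b/2))*exp(3^(1/3)*b/2)


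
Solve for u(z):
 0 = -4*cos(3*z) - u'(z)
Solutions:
 u(z) = C1 - 4*sin(3*z)/3


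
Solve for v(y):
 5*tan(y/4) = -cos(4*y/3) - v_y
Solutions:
 v(y) = C1 + 20*log(cos(y/4)) - 3*sin(4*y/3)/4


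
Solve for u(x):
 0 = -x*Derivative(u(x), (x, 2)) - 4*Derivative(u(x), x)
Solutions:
 u(x) = C1 + C2/x^3


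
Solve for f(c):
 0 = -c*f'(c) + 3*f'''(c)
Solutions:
 f(c) = C1 + Integral(C2*airyai(3^(2/3)*c/3) + C3*airybi(3^(2/3)*c/3), c)


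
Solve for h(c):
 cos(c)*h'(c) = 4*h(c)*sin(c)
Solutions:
 h(c) = C1/cos(c)^4


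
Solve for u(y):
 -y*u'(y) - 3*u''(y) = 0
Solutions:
 u(y) = C1 + C2*erf(sqrt(6)*y/6)


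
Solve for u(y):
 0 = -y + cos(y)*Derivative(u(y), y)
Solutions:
 u(y) = C1 + Integral(y/cos(y), y)


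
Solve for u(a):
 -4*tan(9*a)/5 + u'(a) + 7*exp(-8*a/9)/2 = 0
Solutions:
 u(a) = C1 + 2*log(tan(9*a)^2 + 1)/45 + 63*exp(-8*a/9)/16


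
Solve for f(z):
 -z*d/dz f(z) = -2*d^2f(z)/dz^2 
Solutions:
 f(z) = C1 + C2*erfi(z/2)


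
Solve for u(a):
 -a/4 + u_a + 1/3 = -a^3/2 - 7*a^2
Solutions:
 u(a) = C1 - a^4/8 - 7*a^3/3 + a^2/8 - a/3


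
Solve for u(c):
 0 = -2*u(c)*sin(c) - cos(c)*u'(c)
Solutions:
 u(c) = C1*cos(c)^2


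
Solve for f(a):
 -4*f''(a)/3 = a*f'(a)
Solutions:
 f(a) = C1 + C2*erf(sqrt(6)*a/4)


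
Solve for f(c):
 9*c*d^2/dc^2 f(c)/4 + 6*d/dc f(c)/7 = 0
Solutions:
 f(c) = C1 + C2*c^(13/21)


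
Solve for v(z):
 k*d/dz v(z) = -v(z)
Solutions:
 v(z) = C1*exp(-z/k)


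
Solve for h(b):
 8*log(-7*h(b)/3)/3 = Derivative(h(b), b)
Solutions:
 -3*Integral(1/(log(-_y) - log(3) + log(7)), (_y, h(b)))/8 = C1 - b


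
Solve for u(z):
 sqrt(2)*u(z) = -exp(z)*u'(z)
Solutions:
 u(z) = C1*exp(sqrt(2)*exp(-z))


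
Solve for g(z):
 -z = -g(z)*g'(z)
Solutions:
 g(z) = -sqrt(C1 + z^2)
 g(z) = sqrt(C1 + z^2)


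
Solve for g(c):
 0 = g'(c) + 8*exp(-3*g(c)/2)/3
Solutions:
 g(c) = 2*log(C1 - 4*c)/3
 g(c) = 2*log((-1 - sqrt(3)*I)*(C1 - 4*c)^(1/3)/2)
 g(c) = 2*log((-1 + sqrt(3)*I)*(C1 - 4*c)^(1/3)/2)


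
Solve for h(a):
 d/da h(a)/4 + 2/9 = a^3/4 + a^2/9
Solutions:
 h(a) = C1 + a^4/4 + 4*a^3/27 - 8*a/9


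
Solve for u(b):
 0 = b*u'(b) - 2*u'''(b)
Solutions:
 u(b) = C1 + Integral(C2*airyai(2^(2/3)*b/2) + C3*airybi(2^(2/3)*b/2), b)


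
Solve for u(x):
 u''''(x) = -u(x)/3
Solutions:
 u(x) = (C1*sin(sqrt(2)*3^(3/4)*x/6) + C2*cos(sqrt(2)*3^(3/4)*x/6))*exp(-sqrt(2)*3^(3/4)*x/6) + (C3*sin(sqrt(2)*3^(3/4)*x/6) + C4*cos(sqrt(2)*3^(3/4)*x/6))*exp(sqrt(2)*3^(3/4)*x/6)


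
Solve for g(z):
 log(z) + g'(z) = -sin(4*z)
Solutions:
 g(z) = C1 - z*log(z) + z + cos(4*z)/4


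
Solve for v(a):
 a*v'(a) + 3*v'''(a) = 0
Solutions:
 v(a) = C1 + Integral(C2*airyai(-3^(2/3)*a/3) + C3*airybi(-3^(2/3)*a/3), a)


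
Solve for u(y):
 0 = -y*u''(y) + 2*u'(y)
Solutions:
 u(y) = C1 + C2*y^3


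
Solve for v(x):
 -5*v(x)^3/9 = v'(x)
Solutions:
 v(x) = -3*sqrt(2)*sqrt(-1/(C1 - 5*x))/2
 v(x) = 3*sqrt(2)*sqrt(-1/(C1 - 5*x))/2


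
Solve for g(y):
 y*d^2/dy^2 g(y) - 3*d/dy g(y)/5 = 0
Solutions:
 g(y) = C1 + C2*y^(8/5)


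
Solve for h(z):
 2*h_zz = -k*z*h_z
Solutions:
 h(z) = Piecewise((-sqrt(pi)*C1*erf(sqrt(k)*z/2)/sqrt(k) - C2, (k > 0) | (k < 0)), (-C1*z - C2, True))


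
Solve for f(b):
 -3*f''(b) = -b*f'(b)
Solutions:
 f(b) = C1 + C2*erfi(sqrt(6)*b/6)


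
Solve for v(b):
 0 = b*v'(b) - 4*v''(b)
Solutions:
 v(b) = C1 + C2*erfi(sqrt(2)*b/4)


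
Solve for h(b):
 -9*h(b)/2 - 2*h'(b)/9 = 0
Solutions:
 h(b) = C1*exp(-81*b/4)


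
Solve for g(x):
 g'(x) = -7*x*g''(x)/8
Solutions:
 g(x) = C1 + C2/x^(1/7)


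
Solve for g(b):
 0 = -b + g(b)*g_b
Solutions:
 g(b) = -sqrt(C1 + b^2)
 g(b) = sqrt(C1 + b^2)


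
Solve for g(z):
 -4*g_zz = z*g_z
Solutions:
 g(z) = C1 + C2*erf(sqrt(2)*z/4)


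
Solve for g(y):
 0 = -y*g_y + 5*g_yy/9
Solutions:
 g(y) = C1 + C2*erfi(3*sqrt(10)*y/10)


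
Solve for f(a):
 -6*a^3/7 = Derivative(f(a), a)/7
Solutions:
 f(a) = C1 - 3*a^4/2


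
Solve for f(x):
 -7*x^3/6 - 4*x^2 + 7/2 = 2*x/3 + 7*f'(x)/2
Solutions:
 f(x) = C1 - x^4/12 - 8*x^3/21 - 2*x^2/21 + x


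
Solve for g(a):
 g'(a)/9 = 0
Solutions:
 g(a) = C1


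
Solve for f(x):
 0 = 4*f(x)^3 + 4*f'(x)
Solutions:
 f(x) = -sqrt(2)*sqrt(-1/(C1 - x))/2
 f(x) = sqrt(2)*sqrt(-1/(C1 - x))/2


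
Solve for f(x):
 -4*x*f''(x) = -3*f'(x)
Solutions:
 f(x) = C1 + C2*x^(7/4)


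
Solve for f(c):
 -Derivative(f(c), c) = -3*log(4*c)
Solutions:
 f(c) = C1 + 3*c*log(c) - 3*c + c*log(64)


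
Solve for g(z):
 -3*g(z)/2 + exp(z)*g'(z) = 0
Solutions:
 g(z) = C1*exp(-3*exp(-z)/2)


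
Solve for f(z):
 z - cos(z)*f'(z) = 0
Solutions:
 f(z) = C1 + Integral(z/cos(z), z)


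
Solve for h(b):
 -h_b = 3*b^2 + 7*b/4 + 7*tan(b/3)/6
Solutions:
 h(b) = C1 - b^3 - 7*b^2/8 + 7*log(cos(b/3))/2


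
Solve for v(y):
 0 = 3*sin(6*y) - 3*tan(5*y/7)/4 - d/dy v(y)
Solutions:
 v(y) = C1 + 21*log(cos(5*y/7))/20 - cos(6*y)/2


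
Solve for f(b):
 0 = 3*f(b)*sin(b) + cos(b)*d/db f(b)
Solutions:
 f(b) = C1*cos(b)^3


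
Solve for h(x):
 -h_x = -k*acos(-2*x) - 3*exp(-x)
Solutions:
 h(x) = C1 + k*x*acos(-2*x) + k*sqrt(1 - 4*x^2)/2 - 3*exp(-x)


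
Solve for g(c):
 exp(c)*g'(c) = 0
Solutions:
 g(c) = C1


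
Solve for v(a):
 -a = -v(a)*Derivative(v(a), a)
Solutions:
 v(a) = -sqrt(C1 + a^2)
 v(a) = sqrt(C1 + a^2)


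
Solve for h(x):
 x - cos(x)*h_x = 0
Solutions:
 h(x) = C1 + Integral(x/cos(x), x)


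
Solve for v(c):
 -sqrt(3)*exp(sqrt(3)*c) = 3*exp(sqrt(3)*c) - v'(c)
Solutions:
 v(c) = C1 + exp(sqrt(3)*c) + sqrt(3)*exp(sqrt(3)*c)


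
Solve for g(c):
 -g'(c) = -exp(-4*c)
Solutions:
 g(c) = C1 - exp(-4*c)/4


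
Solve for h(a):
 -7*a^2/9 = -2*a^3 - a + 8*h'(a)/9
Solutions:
 h(a) = C1 + 9*a^4/16 - 7*a^3/24 + 9*a^2/16


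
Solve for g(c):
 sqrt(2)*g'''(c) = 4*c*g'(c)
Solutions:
 g(c) = C1 + Integral(C2*airyai(sqrt(2)*c) + C3*airybi(sqrt(2)*c), c)


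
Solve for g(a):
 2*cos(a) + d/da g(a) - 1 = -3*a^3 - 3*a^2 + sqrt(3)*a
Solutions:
 g(a) = C1 - 3*a^4/4 - a^3 + sqrt(3)*a^2/2 + a - 2*sin(a)


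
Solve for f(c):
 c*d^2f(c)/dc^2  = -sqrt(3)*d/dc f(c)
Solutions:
 f(c) = C1 + C2*c^(1 - sqrt(3))


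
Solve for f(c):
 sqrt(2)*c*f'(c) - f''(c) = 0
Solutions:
 f(c) = C1 + C2*erfi(2^(3/4)*c/2)


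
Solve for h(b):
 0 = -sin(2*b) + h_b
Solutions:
 h(b) = C1 - cos(2*b)/2


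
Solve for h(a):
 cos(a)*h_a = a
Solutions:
 h(a) = C1 + Integral(a/cos(a), a)


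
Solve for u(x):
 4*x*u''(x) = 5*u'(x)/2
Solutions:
 u(x) = C1 + C2*x^(13/8)


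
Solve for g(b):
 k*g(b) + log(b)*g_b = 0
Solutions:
 g(b) = C1*exp(-k*li(b))


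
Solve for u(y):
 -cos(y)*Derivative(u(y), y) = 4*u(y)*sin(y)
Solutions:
 u(y) = C1*cos(y)^4


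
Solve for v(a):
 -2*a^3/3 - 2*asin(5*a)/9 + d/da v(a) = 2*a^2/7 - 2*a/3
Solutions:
 v(a) = C1 + a^4/6 + 2*a^3/21 - a^2/3 + 2*a*asin(5*a)/9 + 2*sqrt(1 - 25*a^2)/45


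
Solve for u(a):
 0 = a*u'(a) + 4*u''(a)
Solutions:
 u(a) = C1 + C2*erf(sqrt(2)*a/4)


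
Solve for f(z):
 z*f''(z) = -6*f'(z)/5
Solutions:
 f(z) = C1 + C2/z^(1/5)


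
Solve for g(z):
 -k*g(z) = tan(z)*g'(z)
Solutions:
 g(z) = C1*exp(-k*log(sin(z)))


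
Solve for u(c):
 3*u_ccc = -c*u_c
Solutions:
 u(c) = C1 + Integral(C2*airyai(-3^(2/3)*c/3) + C3*airybi(-3^(2/3)*c/3), c)


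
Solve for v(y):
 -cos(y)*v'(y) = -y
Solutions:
 v(y) = C1 + Integral(y/cos(y), y)


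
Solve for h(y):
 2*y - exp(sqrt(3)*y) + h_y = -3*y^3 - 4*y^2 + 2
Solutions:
 h(y) = C1 - 3*y^4/4 - 4*y^3/3 - y^2 + 2*y + sqrt(3)*exp(sqrt(3)*y)/3


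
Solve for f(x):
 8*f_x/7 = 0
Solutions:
 f(x) = C1


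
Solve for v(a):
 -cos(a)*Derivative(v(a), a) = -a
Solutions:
 v(a) = C1 + Integral(a/cos(a), a)


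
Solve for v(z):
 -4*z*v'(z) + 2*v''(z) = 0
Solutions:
 v(z) = C1 + C2*erfi(z)


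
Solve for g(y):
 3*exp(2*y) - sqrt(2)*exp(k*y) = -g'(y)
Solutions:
 g(y) = C1 - 3*exp(2*y)/2 + sqrt(2)*exp(k*y)/k


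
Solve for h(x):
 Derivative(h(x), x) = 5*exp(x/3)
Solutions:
 h(x) = C1 + 15*exp(x/3)


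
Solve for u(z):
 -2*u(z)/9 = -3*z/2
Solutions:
 u(z) = 27*z/4


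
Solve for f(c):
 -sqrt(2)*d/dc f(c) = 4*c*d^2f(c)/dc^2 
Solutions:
 f(c) = C1 + C2*c^(1 - sqrt(2)/4)


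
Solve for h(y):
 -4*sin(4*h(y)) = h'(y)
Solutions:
 h(y) = -acos((-C1 - exp(32*y))/(C1 - exp(32*y)))/4 + pi/2
 h(y) = acos((-C1 - exp(32*y))/(C1 - exp(32*y)))/4


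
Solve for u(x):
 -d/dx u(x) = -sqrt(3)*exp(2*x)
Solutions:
 u(x) = C1 + sqrt(3)*exp(2*x)/2


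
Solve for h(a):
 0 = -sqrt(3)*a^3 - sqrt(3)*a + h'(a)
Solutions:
 h(a) = C1 + sqrt(3)*a^4/4 + sqrt(3)*a^2/2


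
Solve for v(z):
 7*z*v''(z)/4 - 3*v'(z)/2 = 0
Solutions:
 v(z) = C1 + C2*z^(13/7)


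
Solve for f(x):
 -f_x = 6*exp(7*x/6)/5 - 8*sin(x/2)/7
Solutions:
 f(x) = C1 - 36*exp(7*x/6)/35 - 16*cos(x/2)/7


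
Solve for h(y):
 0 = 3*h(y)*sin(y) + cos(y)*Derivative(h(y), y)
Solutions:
 h(y) = C1*cos(y)^3


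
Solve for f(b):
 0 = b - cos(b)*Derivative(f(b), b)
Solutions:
 f(b) = C1 + Integral(b/cos(b), b)


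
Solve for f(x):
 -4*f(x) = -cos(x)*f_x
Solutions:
 f(x) = C1*(sin(x)^2 + 2*sin(x) + 1)/(sin(x)^2 - 2*sin(x) + 1)


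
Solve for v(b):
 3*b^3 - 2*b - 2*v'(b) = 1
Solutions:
 v(b) = C1 + 3*b^4/8 - b^2/2 - b/2


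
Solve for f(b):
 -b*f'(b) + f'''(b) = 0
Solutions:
 f(b) = C1 + Integral(C2*airyai(b) + C3*airybi(b), b)


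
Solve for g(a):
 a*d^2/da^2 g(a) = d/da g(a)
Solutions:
 g(a) = C1 + C2*a^2


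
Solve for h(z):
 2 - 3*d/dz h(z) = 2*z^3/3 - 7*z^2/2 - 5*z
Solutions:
 h(z) = C1 - z^4/18 + 7*z^3/18 + 5*z^2/6 + 2*z/3


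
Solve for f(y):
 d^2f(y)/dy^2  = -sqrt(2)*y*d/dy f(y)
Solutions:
 f(y) = C1 + C2*erf(2^(3/4)*y/2)


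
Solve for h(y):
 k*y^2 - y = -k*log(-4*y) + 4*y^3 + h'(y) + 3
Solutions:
 h(y) = C1 + k*y^3/3 + k*y*log(-y) - y^4 - y^2/2 + y*(-k + 2*k*log(2) - 3)


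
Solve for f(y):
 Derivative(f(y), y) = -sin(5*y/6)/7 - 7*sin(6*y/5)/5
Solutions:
 f(y) = C1 + 6*cos(5*y/6)/35 + 7*cos(6*y/5)/6


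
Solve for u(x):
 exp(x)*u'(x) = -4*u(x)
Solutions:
 u(x) = C1*exp(4*exp(-x))


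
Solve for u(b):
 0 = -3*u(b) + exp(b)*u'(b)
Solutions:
 u(b) = C1*exp(-3*exp(-b))


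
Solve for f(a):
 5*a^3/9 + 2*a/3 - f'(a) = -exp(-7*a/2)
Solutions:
 f(a) = C1 + 5*a^4/36 + a^2/3 - 2*exp(-7*a/2)/7


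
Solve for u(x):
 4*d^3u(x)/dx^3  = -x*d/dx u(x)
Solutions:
 u(x) = C1 + Integral(C2*airyai(-2^(1/3)*x/2) + C3*airybi(-2^(1/3)*x/2), x)
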